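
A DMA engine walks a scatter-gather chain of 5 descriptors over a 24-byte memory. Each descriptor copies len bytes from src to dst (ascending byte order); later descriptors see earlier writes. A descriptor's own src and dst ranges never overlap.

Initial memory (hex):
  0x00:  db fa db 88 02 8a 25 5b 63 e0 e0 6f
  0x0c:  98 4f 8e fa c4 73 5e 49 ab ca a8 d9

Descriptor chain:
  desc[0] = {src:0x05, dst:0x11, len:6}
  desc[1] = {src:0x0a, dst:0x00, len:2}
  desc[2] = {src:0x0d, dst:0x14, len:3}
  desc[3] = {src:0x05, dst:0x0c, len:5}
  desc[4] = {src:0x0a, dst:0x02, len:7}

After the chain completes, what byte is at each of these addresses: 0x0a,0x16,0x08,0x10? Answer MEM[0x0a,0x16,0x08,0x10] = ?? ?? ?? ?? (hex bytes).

MEM[0x0a,0x16,0x08,0x10] = e0 fa e0 e0

#0 dst[0x11+6] := {0x8a,0x25,0x5b,0x63,0xe0,0xe0}
#1 dst[0x00+2] := {0xe0,0x6f}
#2 dst[0x14+3] := {0x4f,0x8e,0xfa}
#3 dst[0x0c+5] := {0x8a,0x25,0x5b,0x63,0xe0}
#4 dst[0x02+7] := {0xe0,0x6f,0x8a,0x25,0x5b,0x63,0xe0}
query mem[0x0a]=0xe0, mem[0x16]=0xfa, mem[0x08]=0xe0, mem[0x10]=0xe0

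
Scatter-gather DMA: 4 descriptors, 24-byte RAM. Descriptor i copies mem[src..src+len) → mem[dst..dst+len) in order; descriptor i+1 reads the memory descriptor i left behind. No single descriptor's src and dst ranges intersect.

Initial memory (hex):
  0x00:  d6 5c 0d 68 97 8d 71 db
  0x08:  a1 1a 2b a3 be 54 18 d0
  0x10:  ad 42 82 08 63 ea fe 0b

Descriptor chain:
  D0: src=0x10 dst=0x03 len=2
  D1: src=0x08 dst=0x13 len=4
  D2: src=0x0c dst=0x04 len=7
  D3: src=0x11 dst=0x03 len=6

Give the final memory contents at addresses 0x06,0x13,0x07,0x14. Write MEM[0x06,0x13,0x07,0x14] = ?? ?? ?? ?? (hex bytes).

D0: mem[0x03..0x04] <- [ad 42]
D1: mem[0x13..0x16] <- [a1 1a 2b a3]
D2: mem[0x04..0x0a] <- [be 54 18 d0 ad 42 82]
D3: mem[0x03..0x08] <- [42 82 a1 1a 2b a3]
query mem[0x06]=0x1a, mem[0x13]=0xa1, mem[0x07]=0x2b, mem[0x14]=0x1a

MEM[0x06,0x13,0x07,0x14] = 1a a1 2b 1a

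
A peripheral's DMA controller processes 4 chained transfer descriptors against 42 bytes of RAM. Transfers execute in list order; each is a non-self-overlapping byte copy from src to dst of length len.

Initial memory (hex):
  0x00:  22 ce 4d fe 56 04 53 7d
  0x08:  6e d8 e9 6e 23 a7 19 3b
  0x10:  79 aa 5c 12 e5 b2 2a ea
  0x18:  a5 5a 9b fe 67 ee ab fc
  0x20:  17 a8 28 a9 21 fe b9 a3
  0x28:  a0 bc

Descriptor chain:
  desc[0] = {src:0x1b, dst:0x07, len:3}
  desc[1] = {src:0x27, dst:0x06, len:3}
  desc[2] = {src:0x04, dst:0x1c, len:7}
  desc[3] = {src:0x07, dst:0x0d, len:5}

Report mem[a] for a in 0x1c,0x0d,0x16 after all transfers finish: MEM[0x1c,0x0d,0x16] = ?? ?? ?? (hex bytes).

MEM[0x1c,0x0d,0x16] = 56 a0 2a

D0: mem[0x07..0x09] <- [fe 67 ee]
D1: mem[0x06..0x08] <- [a3 a0 bc]
D2: mem[0x1c..0x22] <- [56 04 a3 a0 bc ee e9]
D3: mem[0x0d..0x11] <- [a0 bc ee e9 6e]
query mem[0x1c]=0x56, mem[0x0d]=0xa0, mem[0x16]=0x2a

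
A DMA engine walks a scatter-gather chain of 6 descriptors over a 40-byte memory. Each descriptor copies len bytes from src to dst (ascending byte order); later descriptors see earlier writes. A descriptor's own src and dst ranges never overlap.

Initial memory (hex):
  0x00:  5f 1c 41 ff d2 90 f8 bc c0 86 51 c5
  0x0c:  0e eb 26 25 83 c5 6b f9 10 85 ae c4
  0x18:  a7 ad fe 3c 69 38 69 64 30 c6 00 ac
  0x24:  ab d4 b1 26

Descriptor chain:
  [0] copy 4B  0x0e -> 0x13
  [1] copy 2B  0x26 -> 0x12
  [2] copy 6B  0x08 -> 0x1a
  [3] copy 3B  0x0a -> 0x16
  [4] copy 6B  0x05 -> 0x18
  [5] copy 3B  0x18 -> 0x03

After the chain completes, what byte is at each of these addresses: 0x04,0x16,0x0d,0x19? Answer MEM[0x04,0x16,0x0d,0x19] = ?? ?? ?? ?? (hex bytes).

MEM[0x04,0x16,0x0d,0x19] = f8 51 eb f8

  after D0: wrote 4B at 0x13 = 262583c5
  after D1: wrote 2B at 0x12 = b126
  after D2: wrote 6B at 0x1a = c08651c50eeb
  after D3: wrote 3B at 0x16 = 51c50e
  after D4: wrote 6B at 0x18 = 90f8bcc08651
  after D5: wrote 3B at 0x03 = 90f8bc
query mem[0x04]=0xf8, mem[0x16]=0x51, mem[0x0d]=0xeb, mem[0x19]=0xf8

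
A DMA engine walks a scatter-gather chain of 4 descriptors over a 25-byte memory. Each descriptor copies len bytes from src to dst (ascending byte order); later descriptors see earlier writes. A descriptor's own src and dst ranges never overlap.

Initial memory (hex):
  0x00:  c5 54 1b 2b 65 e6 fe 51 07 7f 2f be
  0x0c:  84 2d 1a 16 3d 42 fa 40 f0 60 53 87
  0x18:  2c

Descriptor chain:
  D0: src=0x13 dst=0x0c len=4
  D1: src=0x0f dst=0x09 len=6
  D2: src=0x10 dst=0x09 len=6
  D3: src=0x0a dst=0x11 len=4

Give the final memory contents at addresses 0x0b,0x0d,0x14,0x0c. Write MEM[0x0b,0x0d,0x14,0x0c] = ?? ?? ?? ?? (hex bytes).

MEM[0x0b,0x0d,0x14,0x0c] = fa f0 f0 40

[0] 0x13->0x0c len=4 : 40 f0 60 53
[1] 0x0f->0x09 len=6 : 53 3d 42 fa 40 f0
[2] 0x10->0x09 len=6 : 3d 42 fa 40 f0 60
[3] 0x0a->0x11 len=4 : 42 fa 40 f0
query mem[0x0b]=0xfa, mem[0x0d]=0xf0, mem[0x14]=0xf0, mem[0x0c]=0x40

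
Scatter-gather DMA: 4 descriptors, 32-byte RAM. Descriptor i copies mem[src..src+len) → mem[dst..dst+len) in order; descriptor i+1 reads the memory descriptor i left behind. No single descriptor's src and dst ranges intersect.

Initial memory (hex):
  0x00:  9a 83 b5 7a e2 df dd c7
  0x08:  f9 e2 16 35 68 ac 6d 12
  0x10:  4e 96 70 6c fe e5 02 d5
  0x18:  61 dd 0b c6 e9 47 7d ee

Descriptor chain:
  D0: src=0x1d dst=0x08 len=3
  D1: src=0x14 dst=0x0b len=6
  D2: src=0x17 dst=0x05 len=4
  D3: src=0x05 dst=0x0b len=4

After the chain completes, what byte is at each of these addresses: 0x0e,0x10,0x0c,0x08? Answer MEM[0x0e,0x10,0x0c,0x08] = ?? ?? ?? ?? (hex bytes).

MEM[0x0e,0x10,0x0c,0x08] = 0b dd 61 0b

#0 dst[0x08+3] := {0x47,0x7d,0xee}
#1 dst[0x0b+6] := {0xfe,0xe5,0x02,0xd5,0x61,0xdd}
#2 dst[0x05+4] := {0xd5,0x61,0xdd,0x0b}
#3 dst[0x0b+4] := {0xd5,0x61,0xdd,0x0b}
query mem[0x0e]=0x0b, mem[0x10]=0xdd, mem[0x0c]=0x61, mem[0x08]=0x0b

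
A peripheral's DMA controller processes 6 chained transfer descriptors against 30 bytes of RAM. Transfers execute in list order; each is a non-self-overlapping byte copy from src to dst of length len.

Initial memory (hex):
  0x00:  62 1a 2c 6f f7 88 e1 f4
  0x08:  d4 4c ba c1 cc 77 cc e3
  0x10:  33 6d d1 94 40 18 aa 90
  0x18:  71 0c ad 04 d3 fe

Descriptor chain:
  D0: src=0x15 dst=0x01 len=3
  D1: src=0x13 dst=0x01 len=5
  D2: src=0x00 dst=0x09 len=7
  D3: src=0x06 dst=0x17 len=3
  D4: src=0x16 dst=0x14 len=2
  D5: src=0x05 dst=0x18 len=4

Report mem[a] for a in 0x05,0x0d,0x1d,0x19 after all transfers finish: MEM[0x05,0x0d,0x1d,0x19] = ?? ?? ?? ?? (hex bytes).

  after D0: wrote 3B at 0x01 = 18aa90
  after D1: wrote 5B at 0x01 = 944018aa90
  after D2: wrote 7B at 0x09 = 62944018aa90e1
  after D3: wrote 3B at 0x17 = e1f4d4
  after D4: wrote 2B at 0x14 = aae1
  after D5: wrote 4B at 0x18 = 90e1f4d4
query mem[0x05]=0x90, mem[0x0d]=0xaa, mem[0x1d]=0xfe, mem[0x19]=0xe1

MEM[0x05,0x0d,0x1d,0x19] = 90 aa fe e1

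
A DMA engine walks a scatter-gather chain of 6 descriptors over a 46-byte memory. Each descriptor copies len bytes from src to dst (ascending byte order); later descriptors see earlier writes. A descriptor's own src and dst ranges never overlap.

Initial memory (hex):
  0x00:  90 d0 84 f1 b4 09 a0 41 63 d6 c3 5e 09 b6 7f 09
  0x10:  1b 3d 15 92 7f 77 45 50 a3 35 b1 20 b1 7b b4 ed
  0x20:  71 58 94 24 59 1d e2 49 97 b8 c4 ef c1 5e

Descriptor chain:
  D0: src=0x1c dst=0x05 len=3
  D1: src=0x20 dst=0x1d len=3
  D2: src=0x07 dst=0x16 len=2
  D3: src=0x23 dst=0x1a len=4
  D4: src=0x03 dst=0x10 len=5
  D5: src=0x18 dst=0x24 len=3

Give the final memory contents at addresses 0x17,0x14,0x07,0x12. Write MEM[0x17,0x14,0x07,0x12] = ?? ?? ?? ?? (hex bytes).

#0 dst[0x05+3] := {0xb1,0x7b,0xb4}
#1 dst[0x1d+3] := {0x71,0x58,0x94}
#2 dst[0x16+2] := {0xb4,0x63}
#3 dst[0x1a+4] := {0x24,0x59,0x1d,0xe2}
#4 dst[0x10+5] := {0xf1,0xb4,0xb1,0x7b,0xb4}
#5 dst[0x24+3] := {0xa3,0x35,0x24}
query mem[0x17]=0x63, mem[0x14]=0xb4, mem[0x07]=0xb4, mem[0x12]=0xb1

MEM[0x17,0x14,0x07,0x12] = 63 b4 b4 b1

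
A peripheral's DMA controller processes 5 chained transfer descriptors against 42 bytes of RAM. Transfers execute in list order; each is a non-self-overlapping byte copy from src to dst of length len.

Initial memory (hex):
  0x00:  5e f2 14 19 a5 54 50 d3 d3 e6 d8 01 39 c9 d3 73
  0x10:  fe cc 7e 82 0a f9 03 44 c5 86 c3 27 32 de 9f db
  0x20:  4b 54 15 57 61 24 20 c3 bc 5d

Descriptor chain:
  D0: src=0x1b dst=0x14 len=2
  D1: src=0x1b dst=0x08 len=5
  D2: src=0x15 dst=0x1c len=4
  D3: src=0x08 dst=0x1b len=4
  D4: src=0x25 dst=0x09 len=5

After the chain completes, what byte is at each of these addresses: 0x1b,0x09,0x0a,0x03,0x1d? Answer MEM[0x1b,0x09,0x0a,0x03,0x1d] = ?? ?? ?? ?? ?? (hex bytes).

MEM[0x1b,0x09,0x0a,0x03,0x1d] = 27 24 20 19 de

  after D0: wrote 2B at 0x14 = 2732
  after D1: wrote 5B at 0x08 = 2732de9fdb
  after D2: wrote 4B at 0x1c = 320344c5
  after D3: wrote 4B at 0x1b = 2732de9f
  after D4: wrote 5B at 0x09 = 2420c3bc5d
query mem[0x1b]=0x27, mem[0x09]=0x24, mem[0x0a]=0x20, mem[0x03]=0x19, mem[0x1d]=0xde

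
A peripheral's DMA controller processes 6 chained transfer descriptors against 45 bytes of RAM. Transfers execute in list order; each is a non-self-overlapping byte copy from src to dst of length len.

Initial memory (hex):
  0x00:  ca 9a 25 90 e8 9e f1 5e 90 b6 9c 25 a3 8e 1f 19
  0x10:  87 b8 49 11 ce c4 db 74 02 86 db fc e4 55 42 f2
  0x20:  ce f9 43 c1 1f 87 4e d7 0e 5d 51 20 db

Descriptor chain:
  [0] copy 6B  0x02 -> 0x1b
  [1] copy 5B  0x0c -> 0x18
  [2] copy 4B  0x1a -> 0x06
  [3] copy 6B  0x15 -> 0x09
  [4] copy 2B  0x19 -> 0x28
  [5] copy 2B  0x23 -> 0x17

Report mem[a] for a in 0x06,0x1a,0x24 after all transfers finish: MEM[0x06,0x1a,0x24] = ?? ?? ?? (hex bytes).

MEM[0x06,0x1a,0x24] = 1f 1f 1f

[0] 0x02->0x1b len=6 : 25 90 e8 9e f1 5e
[1] 0x0c->0x18 len=5 : a3 8e 1f 19 87
[2] 0x1a->0x06 len=4 : 1f 19 87 e8
[3] 0x15->0x09 len=6 : c4 db 74 a3 8e 1f
[4] 0x19->0x28 len=2 : 8e 1f
[5] 0x23->0x17 len=2 : c1 1f
query mem[0x06]=0x1f, mem[0x1a]=0x1f, mem[0x24]=0x1f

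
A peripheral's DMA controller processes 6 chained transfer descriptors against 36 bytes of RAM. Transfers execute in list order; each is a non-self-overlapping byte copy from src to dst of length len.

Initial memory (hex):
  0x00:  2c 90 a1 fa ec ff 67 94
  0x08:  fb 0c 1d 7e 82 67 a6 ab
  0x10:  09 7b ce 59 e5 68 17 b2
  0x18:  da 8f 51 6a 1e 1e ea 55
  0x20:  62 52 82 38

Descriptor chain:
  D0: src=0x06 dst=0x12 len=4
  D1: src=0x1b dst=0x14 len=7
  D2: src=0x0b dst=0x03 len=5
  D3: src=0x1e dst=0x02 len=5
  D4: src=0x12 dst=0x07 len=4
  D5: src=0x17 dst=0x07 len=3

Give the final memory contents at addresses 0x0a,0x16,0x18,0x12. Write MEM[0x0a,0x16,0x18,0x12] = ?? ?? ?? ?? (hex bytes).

MEM[0x0a,0x16,0x18,0x12] = 1e 1e 55 67

#0 dst[0x12+4] := {0x67,0x94,0xfb,0x0c}
#1 dst[0x14+7] := {0x6a,0x1e,0x1e,0xea,0x55,0x62,0x52}
#2 dst[0x03+5] := {0x7e,0x82,0x67,0xa6,0xab}
#3 dst[0x02+5] := {0xea,0x55,0x62,0x52,0x82}
#4 dst[0x07+4] := {0x67,0x94,0x6a,0x1e}
#5 dst[0x07+3] := {0xea,0x55,0x62}
query mem[0x0a]=0x1e, mem[0x16]=0x1e, mem[0x18]=0x55, mem[0x12]=0x67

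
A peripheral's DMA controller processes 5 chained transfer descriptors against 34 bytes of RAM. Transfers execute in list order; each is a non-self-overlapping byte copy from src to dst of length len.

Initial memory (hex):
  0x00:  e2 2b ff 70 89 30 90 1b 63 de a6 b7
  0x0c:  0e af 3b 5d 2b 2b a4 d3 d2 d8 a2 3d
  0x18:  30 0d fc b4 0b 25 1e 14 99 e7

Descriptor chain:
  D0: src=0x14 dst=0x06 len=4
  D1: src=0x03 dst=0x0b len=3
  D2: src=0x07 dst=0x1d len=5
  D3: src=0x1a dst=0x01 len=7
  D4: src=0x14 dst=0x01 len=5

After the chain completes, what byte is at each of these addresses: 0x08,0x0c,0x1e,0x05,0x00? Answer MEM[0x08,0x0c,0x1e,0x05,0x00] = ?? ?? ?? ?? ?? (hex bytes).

D0: mem[0x06..0x09] <- [d2 d8 a2 3d]
D1: mem[0x0b..0x0d] <- [70 89 30]
D2: mem[0x1d..0x21] <- [d8 a2 3d a6 70]
D3: mem[0x01..0x07] <- [fc b4 0b d8 a2 3d a6]
D4: mem[0x01..0x05] <- [d2 d8 a2 3d 30]
query mem[0x08]=0xa2, mem[0x0c]=0x89, mem[0x1e]=0xa2, mem[0x05]=0x30, mem[0x00]=0xe2

MEM[0x08,0x0c,0x1e,0x05,0x00] = a2 89 a2 30 e2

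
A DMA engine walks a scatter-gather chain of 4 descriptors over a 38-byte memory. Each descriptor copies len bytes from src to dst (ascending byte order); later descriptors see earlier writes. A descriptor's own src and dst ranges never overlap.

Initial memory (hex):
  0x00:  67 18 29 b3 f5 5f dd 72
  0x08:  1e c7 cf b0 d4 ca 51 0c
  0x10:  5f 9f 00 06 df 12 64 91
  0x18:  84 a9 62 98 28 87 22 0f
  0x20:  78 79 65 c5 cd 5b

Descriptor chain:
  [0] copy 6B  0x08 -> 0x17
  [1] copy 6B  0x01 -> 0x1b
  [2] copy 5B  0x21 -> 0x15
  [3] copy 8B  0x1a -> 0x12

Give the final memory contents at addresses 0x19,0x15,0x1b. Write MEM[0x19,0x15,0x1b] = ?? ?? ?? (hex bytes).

#0 dst[0x17+6] := {0x1e,0xc7,0xcf,0xb0,0xd4,0xca}
#1 dst[0x1b+6] := {0x18,0x29,0xb3,0xf5,0x5f,0xdd}
#2 dst[0x15+5] := {0x79,0x65,0xc5,0xcd,0x5b}
#3 dst[0x12+8] := {0xb0,0x18,0x29,0xb3,0xf5,0x5f,0xdd,0x79}
query mem[0x19]=0x79, mem[0x15]=0xb3, mem[0x1b]=0x18

MEM[0x19,0x15,0x1b] = 79 b3 18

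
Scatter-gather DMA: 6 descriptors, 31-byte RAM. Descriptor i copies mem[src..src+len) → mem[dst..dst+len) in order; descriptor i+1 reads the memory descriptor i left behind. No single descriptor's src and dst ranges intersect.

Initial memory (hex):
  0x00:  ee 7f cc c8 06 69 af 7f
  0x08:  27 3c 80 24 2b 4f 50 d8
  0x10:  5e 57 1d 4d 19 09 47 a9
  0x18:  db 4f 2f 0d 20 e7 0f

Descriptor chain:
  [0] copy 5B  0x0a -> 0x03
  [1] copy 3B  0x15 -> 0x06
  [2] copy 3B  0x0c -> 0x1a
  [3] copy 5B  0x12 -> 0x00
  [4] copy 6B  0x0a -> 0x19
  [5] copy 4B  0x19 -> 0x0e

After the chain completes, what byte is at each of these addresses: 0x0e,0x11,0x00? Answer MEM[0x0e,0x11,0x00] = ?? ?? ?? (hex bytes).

[0] 0x0a->0x03 len=5 : 80 24 2b 4f 50
[1] 0x15->0x06 len=3 : 09 47 a9
[2] 0x0c->0x1a len=3 : 2b 4f 50
[3] 0x12->0x00 len=5 : 1d 4d 19 09 47
[4] 0x0a->0x19 len=6 : 80 24 2b 4f 50 d8
[5] 0x19->0x0e len=4 : 80 24 2b 4f
query mem[0x0e]=0x80, mem[0x11]=0x4f, mem[0x00]=0x1d

MEM[0x0e,0x11,0x00] = 80 4f 1d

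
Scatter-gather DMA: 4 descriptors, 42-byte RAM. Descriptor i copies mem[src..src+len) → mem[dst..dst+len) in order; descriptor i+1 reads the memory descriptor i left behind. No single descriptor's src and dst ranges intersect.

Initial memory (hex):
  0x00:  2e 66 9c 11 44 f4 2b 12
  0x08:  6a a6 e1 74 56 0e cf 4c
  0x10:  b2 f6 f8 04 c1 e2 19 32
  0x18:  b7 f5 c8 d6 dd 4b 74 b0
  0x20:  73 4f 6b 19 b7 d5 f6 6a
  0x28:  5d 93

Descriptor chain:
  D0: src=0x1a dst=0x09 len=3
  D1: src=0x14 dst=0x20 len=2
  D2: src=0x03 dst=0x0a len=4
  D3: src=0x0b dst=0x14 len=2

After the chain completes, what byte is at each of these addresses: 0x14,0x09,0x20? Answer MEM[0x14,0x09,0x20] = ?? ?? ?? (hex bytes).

#0 dst[0x09+3] := {0xc8,0xd6,0xdd}
#1 dst[0x20+2] := {0xc1,0xe2}
#2 dst[0x0a+4] := {0x11,0x44,0xf4,0x2b}
#3 dst[0x14+2] := {0x44,0xf4}
query mem[0x14]=0x44, mem[0x09]=0xc8, mem[0x20]=0xc1

MEM[0x14,0x09,0x20] = 44 c8 c1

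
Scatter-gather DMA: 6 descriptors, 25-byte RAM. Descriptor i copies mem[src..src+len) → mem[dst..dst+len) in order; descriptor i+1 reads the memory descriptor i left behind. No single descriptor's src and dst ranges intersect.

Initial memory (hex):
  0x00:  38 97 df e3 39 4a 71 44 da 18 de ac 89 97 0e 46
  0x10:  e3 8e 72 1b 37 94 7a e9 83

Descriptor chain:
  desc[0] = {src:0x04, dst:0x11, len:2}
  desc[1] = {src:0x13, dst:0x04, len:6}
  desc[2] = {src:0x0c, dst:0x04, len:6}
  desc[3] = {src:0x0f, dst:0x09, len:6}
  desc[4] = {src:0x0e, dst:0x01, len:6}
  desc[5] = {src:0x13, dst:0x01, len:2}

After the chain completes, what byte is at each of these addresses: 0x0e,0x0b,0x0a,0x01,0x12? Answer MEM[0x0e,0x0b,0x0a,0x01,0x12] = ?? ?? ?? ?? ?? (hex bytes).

MEM[0x0e,0x0b,0x0a,0x01,0x12] = 37 39 e3 1b 4a

D0: mem[0x11..0x12] <- [39 4a]
D1: mem[0x04..0x09] <- [1b 37 94 7a e9 83]
D2: mem[0x04..0x09] <- [89 97 0e 46 e3 39]
D3: mem[0x09..0x0e] <- [46 e3 39 4a 1b 37]
D4: mem[0x01..0x06] <- [37 46 e3 39 4a 1b]
D5: mem[0x01..0x02] <- [1b 37]
query mem[0x0e]=0x37, mem[0x0b]=0x39, mem[0x0a]=0xe3, mem[0x01]=0x1b, mem[0x12]=0x4a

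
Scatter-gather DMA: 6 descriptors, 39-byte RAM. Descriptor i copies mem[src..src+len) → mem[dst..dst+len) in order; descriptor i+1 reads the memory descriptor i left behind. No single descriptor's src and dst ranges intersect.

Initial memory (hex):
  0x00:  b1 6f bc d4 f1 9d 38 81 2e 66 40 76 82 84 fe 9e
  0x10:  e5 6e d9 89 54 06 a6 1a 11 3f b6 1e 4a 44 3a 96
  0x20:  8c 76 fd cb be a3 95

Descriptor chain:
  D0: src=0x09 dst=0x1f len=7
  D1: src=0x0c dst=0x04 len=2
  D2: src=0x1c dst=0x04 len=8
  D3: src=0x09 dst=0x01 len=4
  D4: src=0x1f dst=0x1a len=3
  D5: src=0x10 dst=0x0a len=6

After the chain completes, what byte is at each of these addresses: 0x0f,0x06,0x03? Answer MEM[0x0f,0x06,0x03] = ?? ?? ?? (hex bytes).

[0] 0x09->0x1f len=7 : 66 40 76 82 84 fe 9e
[1] 0x0c->0x04 len=2 : 82 84
[2] 0x1c->0x04 len=8 : 4a 44 3a 66 40 76 82 84
[3] 0x09->0x01 len=4 : 76 82 84 82
[4] 0x1f->0x1a len=3 : 66 40 76
[5] 0x10->0x0a len=6 : e5 6e d9 89 54 06
query mem[0x0f]=0x06, mem[0x06]=0x3a, mem[0x03]=0x84

MEM[0x0f,0x06,0x03] = 06 3a 84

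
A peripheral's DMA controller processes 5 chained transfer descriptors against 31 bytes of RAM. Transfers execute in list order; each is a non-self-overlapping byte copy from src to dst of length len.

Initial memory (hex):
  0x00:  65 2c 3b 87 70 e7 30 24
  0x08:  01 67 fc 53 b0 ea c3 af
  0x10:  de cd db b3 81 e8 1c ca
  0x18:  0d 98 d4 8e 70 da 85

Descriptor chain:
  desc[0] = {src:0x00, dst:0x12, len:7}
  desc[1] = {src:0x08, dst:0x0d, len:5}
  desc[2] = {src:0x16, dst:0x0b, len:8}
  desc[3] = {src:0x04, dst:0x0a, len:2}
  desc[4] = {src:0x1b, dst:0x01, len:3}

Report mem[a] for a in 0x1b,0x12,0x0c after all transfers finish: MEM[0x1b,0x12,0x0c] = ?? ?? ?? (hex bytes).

#0 dst[0x12+7] := {0x65,0x2c,0x3b,0x87,0x70,0xe7,0x30}
#1 dst[0x0d+5] := {0x01,0x67,0xfc,0x53,0xb0}
#2 dst[0x0b+8] := {0x70,0xe7,0x30,0x98,0xd4,0x8e,0x70,0xda}
#3 dst[0x0a+2] := {0x70,0xe7}
#4 dst[0x01+3] := {0x8e,0x70,0xda}
query mem[0x1b]=0x8e, mem[0x12]=0xda, mem[0x0c]=0xe7

MEM[0x1b,0x12,0x0c] = 8e da e7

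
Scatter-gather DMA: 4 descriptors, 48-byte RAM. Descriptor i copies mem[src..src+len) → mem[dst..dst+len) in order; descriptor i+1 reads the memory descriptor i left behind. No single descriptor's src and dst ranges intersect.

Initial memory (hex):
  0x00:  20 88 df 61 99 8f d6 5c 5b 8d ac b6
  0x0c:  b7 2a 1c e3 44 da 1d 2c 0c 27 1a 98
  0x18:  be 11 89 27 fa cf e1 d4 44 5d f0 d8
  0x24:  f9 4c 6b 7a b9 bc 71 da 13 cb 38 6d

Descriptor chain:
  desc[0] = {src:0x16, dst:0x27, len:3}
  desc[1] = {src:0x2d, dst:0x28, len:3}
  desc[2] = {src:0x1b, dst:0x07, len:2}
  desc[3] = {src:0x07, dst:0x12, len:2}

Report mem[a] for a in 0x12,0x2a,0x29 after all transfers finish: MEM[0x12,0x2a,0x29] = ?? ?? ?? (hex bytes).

  after D0: wrote 3B at 0x27 = 1a98be
  after D1: wrote 3B at 0x28 = cb386d
  after D2: wrote 2B at 0x07 = 27fa
  after D3: wrote 2B at 0x12 = 27fa
query mem[0x12]=0x27, mem[0x2a]=0x6d, mem[0x29]=0x38

MEM[0x12,0x2a,0x29] = 27 6d 38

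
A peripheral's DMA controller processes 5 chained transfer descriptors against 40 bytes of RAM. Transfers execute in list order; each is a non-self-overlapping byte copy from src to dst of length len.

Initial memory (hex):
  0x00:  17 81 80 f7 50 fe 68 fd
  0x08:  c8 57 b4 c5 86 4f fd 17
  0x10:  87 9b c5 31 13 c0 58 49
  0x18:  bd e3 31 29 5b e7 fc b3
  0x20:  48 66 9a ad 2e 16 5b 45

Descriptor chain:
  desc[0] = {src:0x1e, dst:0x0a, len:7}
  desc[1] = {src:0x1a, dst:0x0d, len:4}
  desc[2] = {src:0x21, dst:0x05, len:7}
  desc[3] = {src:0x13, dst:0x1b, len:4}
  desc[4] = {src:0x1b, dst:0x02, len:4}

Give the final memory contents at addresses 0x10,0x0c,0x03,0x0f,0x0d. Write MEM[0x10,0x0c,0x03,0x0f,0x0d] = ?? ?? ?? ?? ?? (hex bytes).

D0: mem[0x0a..0x10] <- [fc b3 48 66 9a ad 2e]
D1: mem[0x0d..0x10] <- [31 29 5b e7]
D2: mem[0x05..0x0b] <- [66 9a ad 2e 16 5b 45]
D3: mem[0x1b..0x1e] <- [31 13 c0 58]
D4: mem[0x02..0x05] <- [31 13 c0 58]
query mem[0x10]=0xe7, mem[0x0c]=0x48, mem[0x03]=0x13, mem[0x0f]=0x5b, mem[0x0d]=0x31

MEM[0x10,0x0c,0x03,0x0f,0x0d] = e7 48 13 5b 31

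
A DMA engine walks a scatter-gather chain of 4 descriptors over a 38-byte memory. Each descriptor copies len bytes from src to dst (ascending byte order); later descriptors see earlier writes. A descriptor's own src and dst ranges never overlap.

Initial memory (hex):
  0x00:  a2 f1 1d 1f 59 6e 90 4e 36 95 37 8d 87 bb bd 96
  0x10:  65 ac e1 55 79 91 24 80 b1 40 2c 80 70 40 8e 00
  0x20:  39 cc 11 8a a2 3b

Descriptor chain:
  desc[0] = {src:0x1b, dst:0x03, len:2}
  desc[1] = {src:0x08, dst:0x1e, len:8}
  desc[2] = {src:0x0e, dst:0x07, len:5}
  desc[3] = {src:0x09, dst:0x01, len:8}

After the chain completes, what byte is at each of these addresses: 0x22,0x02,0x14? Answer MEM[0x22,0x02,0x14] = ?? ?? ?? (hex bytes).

D0: mem[0x03..0x04] <- [80 70]
D1: mem[0x1e..0x25] <- [36 95 37 8d 87 bb bd 96]
D2: mem[0x07..0x0b] <- [bd 96 65 ac e1]
D3: mem[0x01..0x08] <- [65 ac e1 87 bb bd 96 65]
query mem[0x22]=0x87, mem[0x02]=0xac, mem[0x14]=0x79

MEM[0x22,0x02,0x14] = 87 ac 79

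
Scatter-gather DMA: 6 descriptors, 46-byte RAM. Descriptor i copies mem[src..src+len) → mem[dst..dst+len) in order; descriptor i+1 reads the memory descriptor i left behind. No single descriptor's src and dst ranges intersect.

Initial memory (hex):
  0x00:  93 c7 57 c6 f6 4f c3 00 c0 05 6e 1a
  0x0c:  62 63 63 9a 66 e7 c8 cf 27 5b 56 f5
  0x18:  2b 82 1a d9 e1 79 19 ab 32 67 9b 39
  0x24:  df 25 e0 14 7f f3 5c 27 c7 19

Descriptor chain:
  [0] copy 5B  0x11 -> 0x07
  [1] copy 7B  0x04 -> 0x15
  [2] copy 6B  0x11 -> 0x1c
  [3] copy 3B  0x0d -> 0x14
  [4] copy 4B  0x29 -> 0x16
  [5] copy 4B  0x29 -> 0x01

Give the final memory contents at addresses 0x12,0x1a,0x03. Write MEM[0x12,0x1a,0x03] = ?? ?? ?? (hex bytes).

[0] 0x11->0x07 len=5 : e7 c8 cf 27 5b
[1] 0x04->0x15 len=7 : f6 4f c3 e7 c8 cf 27
[2] 0x11->0x1c len=6 : e7 c8 cf 27 f6 4f
[3] 0x0d->0x14 len=3 : 63 63 9a
[4] 0x29->0x16 len=4 : f3 5c 27 c7
[5] 0x29->0x01 len=4 : f3 5c 27 c7
query mem[0x12]=0xc8, mem[0x1a]=0xcf, mem[0x03]=0x27

MEM[0x12,0x1a,0x03] = c8 cf 27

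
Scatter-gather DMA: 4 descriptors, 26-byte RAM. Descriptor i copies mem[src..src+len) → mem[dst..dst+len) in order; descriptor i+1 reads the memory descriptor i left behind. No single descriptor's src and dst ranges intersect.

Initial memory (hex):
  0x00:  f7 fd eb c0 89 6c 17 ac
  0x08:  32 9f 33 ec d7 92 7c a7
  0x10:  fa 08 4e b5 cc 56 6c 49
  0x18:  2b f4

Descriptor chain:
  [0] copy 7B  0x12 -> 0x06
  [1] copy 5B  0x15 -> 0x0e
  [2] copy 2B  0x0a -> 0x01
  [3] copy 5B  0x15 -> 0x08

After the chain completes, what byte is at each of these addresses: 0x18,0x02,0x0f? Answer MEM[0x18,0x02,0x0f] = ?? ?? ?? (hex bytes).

MEM[0x18,0x02,0x0f] = 2b 49 6c

#0 dst[0x06+7] := {0x4e,0xb5,0xcc,0x56,0x6c,0x49,0x2b}
#1 dst[0x0e+5] := {0x56,0x6c,0x49,0x2b,0xf4}
#2 dst[0x01+2] := {0x6c,0x49}
#3 dst[0x08+5] := {0x56,0x6c,0x49,0x2b,0xf4}
query mem[0x18]=0x2b, mem[0x02]=0x49, mem[0x0f]=0x6c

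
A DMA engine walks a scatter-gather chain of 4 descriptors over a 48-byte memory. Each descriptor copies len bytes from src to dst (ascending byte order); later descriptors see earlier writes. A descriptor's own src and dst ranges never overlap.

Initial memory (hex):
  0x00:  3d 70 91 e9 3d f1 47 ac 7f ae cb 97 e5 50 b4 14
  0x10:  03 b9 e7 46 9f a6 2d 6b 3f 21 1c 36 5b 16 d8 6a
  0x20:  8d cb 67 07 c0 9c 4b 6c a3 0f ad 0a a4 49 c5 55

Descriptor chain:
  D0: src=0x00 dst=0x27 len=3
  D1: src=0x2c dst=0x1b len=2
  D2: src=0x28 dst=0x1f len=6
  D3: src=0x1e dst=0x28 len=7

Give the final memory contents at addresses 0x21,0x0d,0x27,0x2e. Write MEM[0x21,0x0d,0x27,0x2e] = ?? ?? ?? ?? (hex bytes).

MEM[0x21,0x0d,0x27,0x2e] = ad 50 3d 49

  after D0: wrote 3B at 0x27 = 3d7091
  after D1: wrote 2B at 0x1b = a449
  after D2: wrote 6B at 0x1f = 7091ad0aa449
  after D3: wrote 7B at 0x28 = d87091ad0aa449
query mem[0x21]=0xad, mem[0x0d]=0x50, mem[0x27]=0x3d, mem[0x2e]=0x49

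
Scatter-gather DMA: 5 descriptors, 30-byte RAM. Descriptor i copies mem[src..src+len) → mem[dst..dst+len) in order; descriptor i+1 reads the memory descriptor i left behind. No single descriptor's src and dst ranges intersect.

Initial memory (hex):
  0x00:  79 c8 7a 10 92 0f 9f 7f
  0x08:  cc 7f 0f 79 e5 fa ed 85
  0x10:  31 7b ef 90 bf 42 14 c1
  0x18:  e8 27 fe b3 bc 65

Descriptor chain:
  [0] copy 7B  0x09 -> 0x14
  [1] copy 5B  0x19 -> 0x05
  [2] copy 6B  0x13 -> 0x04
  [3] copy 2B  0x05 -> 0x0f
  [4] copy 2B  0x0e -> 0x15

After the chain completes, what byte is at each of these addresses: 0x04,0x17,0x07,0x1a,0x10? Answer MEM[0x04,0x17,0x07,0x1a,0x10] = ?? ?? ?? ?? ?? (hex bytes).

[0] 0x09->0x14 len=7 : 7f 0f 79 e5 fa ed 85
[1] 0x19->0x05 len=5 : ed 85 b3 bc 65
[2] 0x13->0x04 len=6 : 90 7f 0f 79 e5 fa
[3] 0x05->0x0f len=2 : 7f 0f
[4] 0x0e->0x15 len=2 : ed 7f
query mem[0x04]=0x90, mem[0x17]=0xe5, mem[0x07]=0x79, mem[0x1a]=0x85, mem[0x10]=0x0f

MEM[0x04,0x17,0x07,0x1a,0x10] = 90 e5 79 85 0f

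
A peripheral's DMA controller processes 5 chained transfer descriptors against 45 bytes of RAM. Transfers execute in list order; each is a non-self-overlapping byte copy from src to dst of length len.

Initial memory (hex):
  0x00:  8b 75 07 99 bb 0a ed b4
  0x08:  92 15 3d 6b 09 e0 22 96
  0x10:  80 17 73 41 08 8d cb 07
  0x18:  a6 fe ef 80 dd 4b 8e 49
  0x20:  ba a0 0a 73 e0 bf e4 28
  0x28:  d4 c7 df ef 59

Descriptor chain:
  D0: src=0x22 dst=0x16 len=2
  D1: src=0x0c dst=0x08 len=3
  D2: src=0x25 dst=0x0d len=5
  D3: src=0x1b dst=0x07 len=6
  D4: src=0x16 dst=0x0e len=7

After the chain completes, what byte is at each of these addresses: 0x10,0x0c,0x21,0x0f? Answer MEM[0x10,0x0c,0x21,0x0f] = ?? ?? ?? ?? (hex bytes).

MEM[0x10,0x0c,0x21,0x0f] = a6 ba a0 73

D0: mem[0x16..0x17] <- [0a 73]
D1: mem[0x08..0x0a] <- [09 e0 22]
D2: mem[0x0d..0x11] <- [bf e4 28 d4 c7]
D3: mem[0x07..0x0c] <- [80 dd 4b 8e 49 ba]
D4: mem[0x0e..0x14] <- [0a 73 a6 fe ef 80 dd]
query mem[0x10]=0xa6, mem[0x0c]=0xba, mem[0x21]=0xa0, mem[0x0f]=0x73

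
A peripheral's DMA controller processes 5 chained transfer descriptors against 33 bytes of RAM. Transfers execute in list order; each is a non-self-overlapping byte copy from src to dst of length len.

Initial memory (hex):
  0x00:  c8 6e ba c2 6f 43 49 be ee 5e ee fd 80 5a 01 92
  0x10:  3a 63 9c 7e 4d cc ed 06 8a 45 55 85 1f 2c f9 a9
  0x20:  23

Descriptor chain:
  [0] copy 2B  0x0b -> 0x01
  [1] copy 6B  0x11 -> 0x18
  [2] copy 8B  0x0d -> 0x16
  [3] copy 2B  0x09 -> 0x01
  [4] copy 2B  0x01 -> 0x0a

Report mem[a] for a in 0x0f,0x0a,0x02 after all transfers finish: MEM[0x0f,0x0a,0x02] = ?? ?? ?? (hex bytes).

[0] 0x0b->0x01 len=2 : fd 80
[1] 0x11->0x18 len=6 : 63 9c 7e 4d cc ed
[2] 0x0d->0x16 len=8 : 5a 01 92 3a 63 9c 7e 4d
[3] 0x09->0x01 len=2 : 5e ee
[4] 0x01->0x0a len=2 : 5e ee
query mem[0x0f]=0x92, mem[0x0a]=0x5e, mem[0x02]=0xee

MEM[0x0f,0x0a,0x02] = 92 5e ee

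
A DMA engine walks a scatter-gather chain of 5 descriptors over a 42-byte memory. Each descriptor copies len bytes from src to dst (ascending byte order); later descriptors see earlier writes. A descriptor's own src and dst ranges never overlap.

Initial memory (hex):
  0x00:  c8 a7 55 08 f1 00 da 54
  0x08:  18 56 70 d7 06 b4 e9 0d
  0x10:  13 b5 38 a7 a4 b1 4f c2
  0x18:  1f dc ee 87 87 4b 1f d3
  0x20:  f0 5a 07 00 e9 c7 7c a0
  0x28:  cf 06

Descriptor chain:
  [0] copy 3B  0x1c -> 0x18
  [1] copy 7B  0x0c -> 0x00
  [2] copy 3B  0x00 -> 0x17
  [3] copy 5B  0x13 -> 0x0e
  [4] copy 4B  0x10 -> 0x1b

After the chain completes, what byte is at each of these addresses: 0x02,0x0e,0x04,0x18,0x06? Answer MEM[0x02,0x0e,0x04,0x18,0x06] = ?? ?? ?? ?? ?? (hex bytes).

MEM[0x02,0x0e,0x04,0x18,0x06] = e9 a7 13 b4 38

[0] 0x1c->0x18 len=3 : 87 4b 1f
[1] 0x0c->0x00 len=7 : 06 b4 e9 0d 13 b5 38
[2] 0x00->0x17 len=3 : 06 b4 e9
[3] 0x13->0x0e len=5 : a7 a4 b1 4f 06
[4] 0x10->0x1b len=4 : b1 4f 06 a7
query mem[0x02]=0xe9, mem[0x0e]=0xa7, mem[0x04]=0x13, mem[0x18]=0xb4, mem[0x06]=0x38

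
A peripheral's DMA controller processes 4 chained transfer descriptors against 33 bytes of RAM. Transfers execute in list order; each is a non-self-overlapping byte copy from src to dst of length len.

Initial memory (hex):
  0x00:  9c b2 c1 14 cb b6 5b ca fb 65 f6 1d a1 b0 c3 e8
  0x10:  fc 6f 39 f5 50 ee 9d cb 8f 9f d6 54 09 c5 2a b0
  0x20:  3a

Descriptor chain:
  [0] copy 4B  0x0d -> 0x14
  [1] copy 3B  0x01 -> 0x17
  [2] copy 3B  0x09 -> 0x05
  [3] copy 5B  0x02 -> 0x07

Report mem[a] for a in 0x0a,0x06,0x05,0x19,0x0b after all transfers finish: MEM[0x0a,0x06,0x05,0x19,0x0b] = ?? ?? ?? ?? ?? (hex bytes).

D0: mem[0x14..0x17] <- [b0 c3 e8 fc]
D1: mem[0x17..0x19] <- [b2 c1 14]
D2: mem[0x05..0x07] <- [65 f6 1d]
D3: mem[0x07..0x0b] <- [c1 14 cb 65 f6]
query mem[0x0a]=0x65, mem[0x06]=0xf6, mem[0x05]=0x65, mem[0x19]=0x14, mem[0x0b]=0xf6

MEM[0x0a,0x06,0x05,0x19,0x0b] = 65 f6 65 14 f6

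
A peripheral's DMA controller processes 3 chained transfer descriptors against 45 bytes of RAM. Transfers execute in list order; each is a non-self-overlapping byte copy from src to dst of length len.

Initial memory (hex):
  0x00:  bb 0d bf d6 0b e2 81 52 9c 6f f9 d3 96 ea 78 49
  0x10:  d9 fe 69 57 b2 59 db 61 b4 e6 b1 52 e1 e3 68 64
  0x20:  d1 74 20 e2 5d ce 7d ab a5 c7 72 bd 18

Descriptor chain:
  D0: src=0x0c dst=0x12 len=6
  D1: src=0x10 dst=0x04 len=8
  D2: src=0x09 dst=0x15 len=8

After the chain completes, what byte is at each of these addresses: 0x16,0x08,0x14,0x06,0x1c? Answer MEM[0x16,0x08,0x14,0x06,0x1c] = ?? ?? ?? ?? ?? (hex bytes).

  after D0: wrote 6B at 0x12 = 96ea7849d9fe
  after D1: wrote 8B at 0x04 = d9fe96ea7849d9fe
  after D2: wrote 8B at 0x15 = 49d9fe96ea7849d9
query mem[0x16]=0xd9, mem[0x08]=0x78, mem[0x14]=0x78, mem[0x06]=0x96, mem[0x1c]=0xd9

MEM[0x16,0x08,0x14,0x06,0x1c] = d9 78 78 96 d9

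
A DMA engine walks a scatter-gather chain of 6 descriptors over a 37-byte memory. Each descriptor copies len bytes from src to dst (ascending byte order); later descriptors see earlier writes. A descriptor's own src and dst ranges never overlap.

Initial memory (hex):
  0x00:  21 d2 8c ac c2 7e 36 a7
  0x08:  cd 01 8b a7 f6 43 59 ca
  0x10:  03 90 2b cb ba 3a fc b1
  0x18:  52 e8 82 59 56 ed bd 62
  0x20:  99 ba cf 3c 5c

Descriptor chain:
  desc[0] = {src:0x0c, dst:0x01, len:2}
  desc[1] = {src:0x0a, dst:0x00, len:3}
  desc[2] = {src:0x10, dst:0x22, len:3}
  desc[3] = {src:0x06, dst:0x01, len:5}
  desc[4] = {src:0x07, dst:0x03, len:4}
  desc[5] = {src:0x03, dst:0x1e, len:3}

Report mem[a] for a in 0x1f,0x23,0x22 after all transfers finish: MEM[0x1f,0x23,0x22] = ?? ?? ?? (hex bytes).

MEM[0x1f,0x23,0x22] = cd 90 03

[0] 0x0c->0x01 len=2 : f6 43
[1] 0x0a->0x00 len=3 : 8b a7 f6
[2] 0x10->0x22 len=3 : 03 90 2b
[3] 0x06->0x01 len=5 : 36 a7 cd 01 8b
[4] 0x07->0x03 len=4 : a7 cd 01 8b
[5] 0x03->0x1e len=3 : a7 cd 01
query mem[0x1f]=0xcd, mem[0x23]=0x90, mem[0x22]=0x03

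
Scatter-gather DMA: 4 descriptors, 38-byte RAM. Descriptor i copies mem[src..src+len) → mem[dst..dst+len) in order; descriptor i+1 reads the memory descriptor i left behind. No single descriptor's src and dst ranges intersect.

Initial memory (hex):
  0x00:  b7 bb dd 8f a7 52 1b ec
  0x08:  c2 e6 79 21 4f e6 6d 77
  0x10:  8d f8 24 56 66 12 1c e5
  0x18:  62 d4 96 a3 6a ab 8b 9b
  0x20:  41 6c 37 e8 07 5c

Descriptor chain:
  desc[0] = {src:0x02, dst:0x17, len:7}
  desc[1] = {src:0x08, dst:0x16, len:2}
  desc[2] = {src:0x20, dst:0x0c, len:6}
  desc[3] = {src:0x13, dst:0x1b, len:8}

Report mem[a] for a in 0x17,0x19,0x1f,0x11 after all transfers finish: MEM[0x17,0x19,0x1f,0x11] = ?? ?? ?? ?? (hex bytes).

[0] 0x02->0x17 len=7 : dd 8f a7 52 1b ec c2
[1] 0x08->0x16 len=2 : c2 e6
[2] 0x20->0x0c len=6 : 41 6c 37 e8 07 5c
[3] 0x13->0x1b len=8 : 56 66 12 c2 e6 8f a7 52
query mem[0x17]=0xe6, mem[0x19]=0xa7, mem[0x1f]=0xe6, mem[0x11]=0x5c

MEM[0x17,0x19,0x1f,0x11] = e6 a7 e6 5c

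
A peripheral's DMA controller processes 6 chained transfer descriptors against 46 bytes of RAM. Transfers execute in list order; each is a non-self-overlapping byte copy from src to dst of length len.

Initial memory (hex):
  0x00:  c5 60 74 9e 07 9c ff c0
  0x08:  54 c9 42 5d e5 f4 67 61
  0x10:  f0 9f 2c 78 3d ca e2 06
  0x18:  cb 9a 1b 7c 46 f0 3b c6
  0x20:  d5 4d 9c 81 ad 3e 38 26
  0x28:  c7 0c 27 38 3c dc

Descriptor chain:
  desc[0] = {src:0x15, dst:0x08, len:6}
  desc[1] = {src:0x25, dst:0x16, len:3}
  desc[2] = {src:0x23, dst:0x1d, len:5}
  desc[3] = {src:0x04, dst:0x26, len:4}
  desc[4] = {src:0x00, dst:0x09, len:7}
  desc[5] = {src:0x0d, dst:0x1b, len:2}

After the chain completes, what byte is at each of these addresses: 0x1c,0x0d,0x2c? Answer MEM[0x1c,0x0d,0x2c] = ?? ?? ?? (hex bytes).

MEM[0x1c,0x0d,0x2c] = 9c 07 3c

  after D0: wrote 6B at 0x08 = cae206cb9a1b
  after D1: wrote 3B at 0x16 = 3e3826
  after D2: wrote 5B at 0x1d = 81ad3e3826
  after D3: wrote 4B at 0x26 = 079cffc0
  after D4: wrote 7B at 0x09 = c560749e079cff
  after D5: wrote 2B at 0x1b = 079c
query mem[0x1c]=0x9c, mem[0x0d]=0x07, mem[0x2c]=0x3c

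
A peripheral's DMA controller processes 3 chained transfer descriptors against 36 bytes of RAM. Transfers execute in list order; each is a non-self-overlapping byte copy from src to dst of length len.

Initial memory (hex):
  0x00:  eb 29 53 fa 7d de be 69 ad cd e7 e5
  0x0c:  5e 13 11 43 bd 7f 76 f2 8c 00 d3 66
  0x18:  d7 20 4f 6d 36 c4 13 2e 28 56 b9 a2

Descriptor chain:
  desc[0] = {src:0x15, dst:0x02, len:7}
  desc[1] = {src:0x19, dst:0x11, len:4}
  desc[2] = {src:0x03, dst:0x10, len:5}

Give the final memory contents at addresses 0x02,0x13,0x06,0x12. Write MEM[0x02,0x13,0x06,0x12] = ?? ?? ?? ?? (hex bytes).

MEM[0x02,0x13,0x06,0x12] = 00 20 20 d7

[0] 0x15->0x02 len=7 : 00 d3 66 d7 20 4f 6d
[1] 0x19->0x11 len=4 : 20 4f 6d 36
[2] 0x03->0x10 len=5 : d3 66 d7 20 4f
query mem[0x02]=0x00, mem[0x13]=0x20, mem[0x06]=0x20, mem[0x12]=0xd7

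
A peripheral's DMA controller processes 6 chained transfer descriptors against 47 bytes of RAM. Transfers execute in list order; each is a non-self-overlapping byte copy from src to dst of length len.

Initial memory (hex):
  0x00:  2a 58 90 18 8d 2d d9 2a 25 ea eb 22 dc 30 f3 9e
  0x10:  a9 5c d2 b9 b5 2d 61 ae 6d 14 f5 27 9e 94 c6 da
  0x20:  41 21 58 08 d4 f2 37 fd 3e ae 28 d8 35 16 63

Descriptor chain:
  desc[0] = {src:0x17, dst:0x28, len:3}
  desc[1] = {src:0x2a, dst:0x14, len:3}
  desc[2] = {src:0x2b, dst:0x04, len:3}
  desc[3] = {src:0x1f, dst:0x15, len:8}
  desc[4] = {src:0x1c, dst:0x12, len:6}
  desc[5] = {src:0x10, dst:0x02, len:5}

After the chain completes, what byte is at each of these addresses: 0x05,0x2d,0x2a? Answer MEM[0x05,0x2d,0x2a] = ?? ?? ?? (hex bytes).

#0 dst[0x28+3] := {0xae,0x6d,0x14}
#1 dst[0x14+3] := {0x14,0xd8,0x35}
#2 dst[0x04+3] := {0xd8,0x35,0x16}
#3 dst[0x15+8] := {0xda,0x41,0x21,0x58,0x08,0xd4,0xf2,0x37}
#4 dst[0x12+6] := {0x37,0x94,0xc6,0xda,0x41,0x21}
#5 dst[0x02+5] := {0xa9,0x5c,0x37,0x94,0xc6}
query mem[0x05]=0x94, mem[0x2d]=0x16, mem[0x2a]=0x14

MEM[0x05,0x2d,0x2a] = 94 16 14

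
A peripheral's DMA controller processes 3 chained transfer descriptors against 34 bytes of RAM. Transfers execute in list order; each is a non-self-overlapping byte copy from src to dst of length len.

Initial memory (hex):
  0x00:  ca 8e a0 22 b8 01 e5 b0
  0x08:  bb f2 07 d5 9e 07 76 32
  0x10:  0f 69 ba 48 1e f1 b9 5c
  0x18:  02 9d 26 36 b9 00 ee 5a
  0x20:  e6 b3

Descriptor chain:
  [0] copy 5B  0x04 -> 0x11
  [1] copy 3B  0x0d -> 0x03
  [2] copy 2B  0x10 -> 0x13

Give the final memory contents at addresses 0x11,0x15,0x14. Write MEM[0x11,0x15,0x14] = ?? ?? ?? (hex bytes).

MEM[0x11,0x15,0x14] = b8 bb b8

D0: mem[0x11..0x15] <- [b8 01 e5 b0 bb]
D1: mem[0x03..0x05] <- [07 76 32]
D2: mem[0x13..0x14] <- [0f b8]
query mem[0x11]=0xb8, mem[0x15]=0xbb, mem[0x14]=0xb8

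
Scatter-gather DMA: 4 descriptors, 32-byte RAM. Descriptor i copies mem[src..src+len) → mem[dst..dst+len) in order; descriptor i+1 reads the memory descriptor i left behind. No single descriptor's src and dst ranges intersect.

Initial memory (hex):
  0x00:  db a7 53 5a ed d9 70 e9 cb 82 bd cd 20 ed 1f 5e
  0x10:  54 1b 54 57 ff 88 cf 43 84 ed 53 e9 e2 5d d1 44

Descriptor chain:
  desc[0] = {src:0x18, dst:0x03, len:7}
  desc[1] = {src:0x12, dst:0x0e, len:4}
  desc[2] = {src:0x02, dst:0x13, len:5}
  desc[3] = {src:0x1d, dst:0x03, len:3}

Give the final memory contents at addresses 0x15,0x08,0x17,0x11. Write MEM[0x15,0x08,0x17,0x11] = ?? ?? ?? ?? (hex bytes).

D0: mem[0x03..0x09] <- [84 ed 53 e9 e2 5d d1]
D1: mem[0x0e..0x11] <- [54 57 ff 88]
D2: mem[0x13..0x17] <- [53 84 ed 53 e9]
D3: mem[0x03..0x05] <- [5d d1 44]
query mem[0x15]=0xed, mem[0x08]=0x5d, mem[0x17]=0xe9, mem[0x11]=0x88

MEM[0x15,0x08,0x17,0x11] = ed 5d e9 88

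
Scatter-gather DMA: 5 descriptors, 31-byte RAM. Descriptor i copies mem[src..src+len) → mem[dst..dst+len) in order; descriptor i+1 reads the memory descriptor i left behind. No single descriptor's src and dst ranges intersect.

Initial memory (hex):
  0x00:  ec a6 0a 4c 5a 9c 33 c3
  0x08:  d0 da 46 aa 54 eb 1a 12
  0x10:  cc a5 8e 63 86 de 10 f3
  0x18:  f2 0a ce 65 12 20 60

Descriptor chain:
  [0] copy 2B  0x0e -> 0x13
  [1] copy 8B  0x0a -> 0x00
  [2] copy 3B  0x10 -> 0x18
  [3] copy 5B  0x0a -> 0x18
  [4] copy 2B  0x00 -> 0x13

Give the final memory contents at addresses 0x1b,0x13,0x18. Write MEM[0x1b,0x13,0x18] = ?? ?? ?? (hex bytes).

MEM[0x1b,0x13,0x18] = eb 46 46

  after D0: wrote 2B at 0x13 = 1a12
  after D1: wrote 8B at 0x00 = 46aa54eb1a12cca5
  after D2: wrote 3B at 0x18 = cca58e
  after D3: wrote 5B at 0x18 = 46aa54eb1a
  after D4: wrote 2B at 0x13 = 46aa
query mem[0x1b]=0xeb, mem[0x13]=0x46, mem[0x18]=0x46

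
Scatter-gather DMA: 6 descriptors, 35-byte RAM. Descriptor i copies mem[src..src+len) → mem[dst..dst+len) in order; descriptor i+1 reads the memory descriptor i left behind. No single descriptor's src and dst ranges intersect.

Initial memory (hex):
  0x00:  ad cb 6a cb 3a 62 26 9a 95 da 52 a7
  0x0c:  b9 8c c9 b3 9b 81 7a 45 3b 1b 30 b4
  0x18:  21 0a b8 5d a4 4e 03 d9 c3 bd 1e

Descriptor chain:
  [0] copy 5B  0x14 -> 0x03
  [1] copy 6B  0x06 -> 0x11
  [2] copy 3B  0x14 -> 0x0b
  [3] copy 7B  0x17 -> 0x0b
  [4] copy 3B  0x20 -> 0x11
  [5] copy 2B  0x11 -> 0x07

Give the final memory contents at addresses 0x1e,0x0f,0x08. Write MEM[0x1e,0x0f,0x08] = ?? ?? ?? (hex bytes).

#0 dst[0x03+5] := {0x3b,0x1b,0x30,0xb4,0x21}
#1 dst[0x11+6] := {0xb4,0x21,0x95,0xda,0x52,0xa7}
#2 dst[0x0b+3] := {0xda,0x52,0xa7}
#3 dst[0x0b+7] := {0xb4,0x21,0x0a,0xb8,0x5d,0xa4,0x4e}
#4 dst[0x11+3] := {0xc3,0xbd,0x1e}
#5 dst[0x07+2] := {0xc3,0xbd}
query mem[0x1e]=0x03, mem[0x0f]=0x5d, mem[0x08]=0xbd

MEM[0x1e,0x0f,0x08] = 03 5d bd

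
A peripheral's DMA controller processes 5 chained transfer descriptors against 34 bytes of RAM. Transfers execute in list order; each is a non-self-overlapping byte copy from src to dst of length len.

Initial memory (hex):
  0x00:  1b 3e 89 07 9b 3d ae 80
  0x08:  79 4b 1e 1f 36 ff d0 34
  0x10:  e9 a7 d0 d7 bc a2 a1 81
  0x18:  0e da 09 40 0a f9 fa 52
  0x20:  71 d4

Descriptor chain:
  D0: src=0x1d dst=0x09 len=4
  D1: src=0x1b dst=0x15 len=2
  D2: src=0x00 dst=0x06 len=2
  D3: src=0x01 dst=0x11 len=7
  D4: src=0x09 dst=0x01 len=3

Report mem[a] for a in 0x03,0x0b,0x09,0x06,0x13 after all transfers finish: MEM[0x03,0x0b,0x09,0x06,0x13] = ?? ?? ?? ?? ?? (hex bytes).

MEM[0x03,0x0b,0x09,0x06,0x13] = 52 52 f9 1b 07

  after D0: wrote 4B at 0x09 = f9fa5271
  after D1: wrote 2B at 0x15 = 400a
  after D2: wrote 2B at 0x06 = 1b3e
  after D3: wrote 7B at 0x11 = 3e89079b3d1b3e
  after D4: wrote 3B at 0x01 = f9fa52
query mem[0x03]=0x52, mem[0x0b]=0x52, mem[0x09]=0xf9, mem[0x06]=0x1b, mem[0x13]=0x07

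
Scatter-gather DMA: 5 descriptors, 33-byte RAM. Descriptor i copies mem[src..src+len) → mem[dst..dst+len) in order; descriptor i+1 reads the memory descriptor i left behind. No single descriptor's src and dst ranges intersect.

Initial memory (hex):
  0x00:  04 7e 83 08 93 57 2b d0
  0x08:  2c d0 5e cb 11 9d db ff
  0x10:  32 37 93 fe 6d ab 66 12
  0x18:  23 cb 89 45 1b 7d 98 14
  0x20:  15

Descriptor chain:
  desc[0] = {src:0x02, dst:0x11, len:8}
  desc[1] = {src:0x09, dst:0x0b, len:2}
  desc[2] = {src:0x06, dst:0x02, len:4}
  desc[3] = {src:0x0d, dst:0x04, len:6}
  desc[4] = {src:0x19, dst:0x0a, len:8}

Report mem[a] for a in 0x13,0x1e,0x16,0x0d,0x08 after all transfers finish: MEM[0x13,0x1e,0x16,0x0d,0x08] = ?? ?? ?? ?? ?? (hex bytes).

D0: mem[0x11..0x18] <- [83 08 93 57 2b d0 2c d0]
D1: mem[0x0b..0x0c] <- [d0 5e]
D2: mem[0x02..0x05] <- [2b d0 2c d0]
D3: mem[0x04..0x09] <- [9d db ff 32 83 08]
D4: mem[0x0a..0x11] <- [cb 89 45 1b 7d 98 14 15]
query mem[0x13]=0x93, mem[0x1e]=0x98, mem[0x16]=0xd0, mem[0x0d]=0x1b, mem[0x08]=0x83

MEM[0x13,0x1e,0x16,0x0d,0x08] = 93 98 d0 1b 83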